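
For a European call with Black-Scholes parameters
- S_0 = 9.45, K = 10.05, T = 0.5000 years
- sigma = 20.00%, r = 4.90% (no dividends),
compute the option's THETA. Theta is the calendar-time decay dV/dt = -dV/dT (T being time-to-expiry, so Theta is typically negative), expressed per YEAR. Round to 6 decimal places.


Answer: Theta = -0.701123

Derivation:
d1 = -0.1913281962; d2 = -0.3327495525
phi(d1) = 0.3917067631; exp(-qT) = 1.0000000000; exp(-rT) = 0.9757976889
Theta = -S*exp(-qT)*phi(d1)*sigma/(2*sqrt(T)) - r*K*exp(-rT)*N(d2) + q*S*exp(-qT)*N(d1)
N(d1) = 0.4241342359; N(d2) = 0.3696616707; sqrt(T) = 0.7071067812
Term 1 = -9.4500 * 1.0000000000 * 0.3917067631 * 0.2000 / (2 * 0.7071067812) = -0.5234893809
Term 2 = -0.0490 * 10.0500 * 0.9757976889 * 0.3696616707 = -0.1776341037
Term 3 = 0 (no dividend yield, q = 0)
Theta = -0.5234893809 + (-0.1776341037) + (0.0000000000) = -0.701123


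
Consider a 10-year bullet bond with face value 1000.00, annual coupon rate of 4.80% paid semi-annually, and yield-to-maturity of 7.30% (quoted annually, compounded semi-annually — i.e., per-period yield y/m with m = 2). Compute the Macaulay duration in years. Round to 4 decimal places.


Coupon per period c = face * coupon_rate / m = 24.000000
Periods per year m = 2; per-period yield y/m = 0.036500
Number of cashflows N = 20
Cashflows (t years, CF_t, discount factor 1/(1+y/m)^(m*t), PV):
  t = 0.5000: CF_t = 24.000000, DF = 0.964785, PV = 23.154848
  t = 1.0000: CF_t = 24.000000, DF = 0.930811, PV = 22.339458
  t = 1.5000: CF_t = 24.000000, DF = 0.898033, PV = 21.552781
  t = 2.0000: CF_t = 24.000000, DF = 0.866409, PV = 20.793807
  t = 2.5000: CF_t = 24.000000, DF = 0.835898, PV = 20.061560
  t = 3.0000: CF_t = 24.000000, DF = 0.806462, PV = 19.355099
  t = 3.5000: CF_t = 24.000000, DF = 0.778063, PV = 18.673516
  t = 4.0000: CF_t = 24.000000, DF = 0.750664, PV = 18.015934
  t = 4.5000: CF_t = 24.000000, DF = 0.724230, PV = 17.381509
  t = 5.0000: CF_t = 24.000000, DF = 0.698726, PV = 16.769425
  t = 5.5000: CF_t = 24.000000, DF = 0.674121, PV = 16.178896
  t = 6.0000: CF_t = 24.000000, DF = 0.650382, PV = 15.609161
  t = 6.5000: CF_t = 24.000000, DF = 0.627479, PV = 15.059490
  t = 7.0000: CF_t = 24.000000, DF = 0.605382, PV = 14.529175
  t = 7.5000: CF_t = 24.000000, DF = 0.584064, PV = 14.017535
  t = 8.0000: CF_t = 24.000000, DF = 0.563496, PV = 13.523912
  t = 8.5000: CF_t = 24.000000, DF = 0.543653, PV = 13.047672
  t = 9.0000: CF_t = 24.000000, DF = 0.524508, PV = 12.588203
  t = 9.5000: CF_t = 24.000000, DF = 0.506038, PV = 12.144913
  t = 10.0000: CF_t = 1024.000000, DF = 0.488218, PV = 499.935329
Price P = sum_t PV_t = 824.732224
Macaulay numerator sum_t t * PV_t:
  t * PV_t at t = 0.5000: 11.577424
  t * PV_t at t = 1.0000: 22.339458
  t * PV_t at t = 1.5000: 32.329172
  t * PV_t at t = 2.0000: 41.587615
  t * PV_t at t = 2.5000: 50.153901
  t * PV_t at t = 3.0000: 58.065298
  t * PV_t at t = 3.5000: 65.357306
  t * PV_t at t = 4.0000: 72.063737
  t * PV_t at t = 4.5000: 78.216792
  t * PV_t at t = 5.0000: 83.847126
  t * PV_t at t = 5.5000: 88.983925
  t * PV_t at t = 6.0000: 93.654967
  t * PV_t at t = 6.5000: 97.886684
  t * PV_t at t = 7.0000: 101.704224
  t * PV_t at t = 7.5000: 105.131512
  t * PV_t at t = 8.0000: 108.191297
  t * PV_t at t = 8.5000: 110.905212
  t * PV_t at t = 9.0000: 113.293824
  t * PV_t at t = 9.5000: 115.376677
  t * PV_t at t = 10.0000: 4999.353288
Macaulay duration D = (sum_t t * PV_t) / P = 6450.019438 / 824.732224 = 7.820744

Answer: Macaulay duration = 7.8207 years


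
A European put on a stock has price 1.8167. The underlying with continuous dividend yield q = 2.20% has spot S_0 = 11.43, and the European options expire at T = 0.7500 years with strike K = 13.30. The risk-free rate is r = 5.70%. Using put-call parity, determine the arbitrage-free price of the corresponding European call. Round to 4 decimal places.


Put-call parity: C - P = S_0 * exp(-qT) - K * exp(-rT).
S_0 * exp(-qT) = 11.4300 * 0.98363538 = 11.24295239
K * exp(-rT) = 13.3000 * 0.95815090 = 12.74340694
C = P + S*exp(-qT) - K*exp(-rT)
C = 1.8167 + 11.24295239 - 12.74340694 = 0.3162

Answer: Call price = 0.3162


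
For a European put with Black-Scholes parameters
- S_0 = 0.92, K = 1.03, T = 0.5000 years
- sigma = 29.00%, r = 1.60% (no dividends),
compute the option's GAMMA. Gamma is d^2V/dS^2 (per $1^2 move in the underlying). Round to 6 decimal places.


Answer: Gamma = 1.944801

Derivation:
d1 = -0.4092217675; d2 = -0.6142827341
phi(d1) = 0.3668986010; exp(-qT) = 1.0000000000; exp(-rT) = 0.9920319148
Gamma = exp(-qT) * phi(d1) / (S * sigma * sqrt(T)) = 1.0000000000 * 0.3668986010 / (0.9200 * 0.2900 * 0.7071067812) = 1.944801


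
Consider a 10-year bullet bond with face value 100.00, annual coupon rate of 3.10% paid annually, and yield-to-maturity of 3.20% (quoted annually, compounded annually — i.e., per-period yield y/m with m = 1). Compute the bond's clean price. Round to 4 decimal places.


Answer: Price = 99.1556

Derivation:
Coupon per period c = face * coupon_rate / m = 3.100000
Periods per year m = 1; per-period yield y/m = 0.032000
Number of cashflows N = 10
Cashflows (t years, CF_t, discount factor 1/(1+y/m)^(m*t), PV):
  t = 1.0000: CF_t = 3.100000, DF = 0.968992, PV = 3.003876
  t = 2.0000: CF_t = 3.100000, DF = 0.938946, PV = 2.910733
  t = 3.0000: CF_t = 3.100000, DF = 0.909831, PV = 2.820477
  t = 4.0000: CF_t = 3.100000, DF = 0.881620, PV = 2.733021
  t = 5.0000: CF_t = 3.100000, DF = 0.854283, PV = 2.648276
  t = 6.0000: CF_t = 3.100000, DF = 0.827793, PV = 2.566159
  t = 7.0000: CF_t = 3.100000, DF = 0.802125, PV = 2.486588
  t = 8.0000: CF_t = 3.100000, DF = 0.777253, PV = 2.409484
  t = 9.0000: CF_t = 3.100000, DF = 0.753152, PV = 2.334772
  t = 10.0000: CF_t = 103.100000, DF = 0.729799, PV = 75.242236
Price P = sum_t PV_t = 99.155621


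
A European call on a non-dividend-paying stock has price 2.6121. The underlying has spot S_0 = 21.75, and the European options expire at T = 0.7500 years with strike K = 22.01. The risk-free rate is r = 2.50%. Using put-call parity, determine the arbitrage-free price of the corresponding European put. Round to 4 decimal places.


Put-call parity: C - P = S_0 * exp(-qT) - K * exp(-rT).
S_0 * exp(-qT) = 21.7500 * 1.00000000 = 21.75000000
K * exp(-rT) = 22.0100 * 0.98142469 = 21.60115738
P = C - S*exp(-qT) + K*exp(-rT)
P = 2.6121 - 21.75000000 + 21.60115738 = 2.4633

Answer: Put price = 2.4633


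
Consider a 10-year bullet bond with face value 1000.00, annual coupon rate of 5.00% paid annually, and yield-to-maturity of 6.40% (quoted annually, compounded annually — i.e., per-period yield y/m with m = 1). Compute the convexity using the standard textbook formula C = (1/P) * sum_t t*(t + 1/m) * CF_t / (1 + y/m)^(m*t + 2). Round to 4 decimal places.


Coupon per period c = face * coupon_rate / m = 50.000000
Periods per year m = 1; per-period yield y/m = 0.064000
Number of cashflows N = 10
Cashflows (t years, CF_t, discount factor 1/(1+y/m)^(m*t), PV):
  t = 1.0000: CF_t = 50.000000, DF = 0.939850, PV = 46.992481
  t = 2.0000: CF_t = 50.000000, DF = 0.883317, PV = 44.165866
  t = 3.0000: CF_t = 50.000000, DF = 0.830185, PV = 41.509272
  t = 4.0000: CF_t = 50.000000, DF = 0.780249, PV = 39.012474
  t = 5.0000: CF_t = 50.000000, DF = 0.733317, PV = 36.665859
  t = 6.0000: CF_t = 50.000000, DF = 0.689208, PV = 34.460394
  t = 7.0000: CF_t = 50.000000, DF = 0.647752, PV = 32.387588
  t = 8.0000: CF_t = 50.000000, DF = 0.608789, PV = 30.439463
  t = 9.0000: CF_t = 50.000000, DF = 0.572170, PV = 28.608517
  t = 10.0000: CF_t = 1050.000000, DF = 0.537754, PV = 564.641792
Price P = sum_t PV_t = 898.883707
Convexity numerator sum_t t*(t + 1/m) * CF_t / (1+y/m)^(m*t + 2):
  t = 1.0000: term = 83.018545
  t = 2.0000: term = 234.074844
  t = 3.0000: term = 439.990309
  t = 4.0000: term = 689.207877
  t = 5.0000: term = 971.627646
  t = 6.0000: term = 1278.457429
  t = 7.0000: term = 1602.076978
  t = 8.0000: term = 1935.914716
  t = 9.0000: term = 2274.335898
  t = 10.0000: term = 54863.365952
Convexity = (1/P) * sum = 64372.070193 / 898.883707 = 71.613346

Answer: Convexity = 71.6133


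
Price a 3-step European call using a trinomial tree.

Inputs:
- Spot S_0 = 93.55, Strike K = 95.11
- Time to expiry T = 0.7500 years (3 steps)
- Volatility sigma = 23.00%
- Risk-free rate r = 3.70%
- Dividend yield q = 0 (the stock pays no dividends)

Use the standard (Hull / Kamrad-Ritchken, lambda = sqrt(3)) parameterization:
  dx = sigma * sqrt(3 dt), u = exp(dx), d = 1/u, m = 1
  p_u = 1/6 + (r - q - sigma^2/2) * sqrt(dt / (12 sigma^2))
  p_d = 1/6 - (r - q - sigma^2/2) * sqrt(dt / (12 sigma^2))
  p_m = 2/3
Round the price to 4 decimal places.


Answer: Price = V(0,0) = 7.5129

Derivation:
dt = T/N = 0.250000; dx = sigma*sqrt(3*dt) = 0.199186
u = exp(dx) = 1.220409; d = 1/u = 0.819398
p_u = 0.173287, p_m = 0.666667, p_d = 0.160046
Discount per step: exp(-r*dt) = 0.990793
Stock lattice S(k, j) with j the centered position index:
  k=0: S(0,+0) = 93.5500
  k=1: S(1,-1) = 76.6546; S(1,+0) = 93.5500; S(1,+1) = 114.1692
  k=2: S(2,-2) = 62.8106; S(2,-1) = 76.6546; S(2,+0) = 93.5500; S(2,+1) = 114.1692; S(2,+2) = 139.3331
  k=3: S(3,-3) = 51.4669; S(3,-2) = 62.8106; S(3,-1) = 76.6546; S(3,+0) = 93.5500; S(3,+1) = 114.1692; S(3,+2) = 139.3331; S(3,+3) = 170.0434
Terminal payoffs V(N, j) = max(S_T - K, 0):
  V(3,-3) = 0.000000; V(3,-2) = 0.000000; V(3,-1) = 0.000000; V(3,+0) = 0.000000; V(3,+1) = 19.059238; V(3,+2) = 44.223138; V(3,+3) = 74.933380
Backward induction: V(k, j) = exp(-r*dt) * [p_u * V(k+1, j+1) + p_m * V(k+1, j) + p_d * V(k+1, j-1)]
  V(2,-2) = exp(-r*dt) * [p_u*0.000000 + p_m*0.000000 + p_d*0.000000] = 0.000000
  V(2,-1) = exp(-r*dt) * [p_u*0.000000 + p_m*0.000000 + p_d*0.000000] = 0.000000
  V(2,+0) = exp(-r*dt) * [p_u*19.059238 + p_m*0.000000 + p_d*0.000000] = 3.272316
  V(2,+1) = exp(-r*dt) * [p_u*44.223138 + p_m*19.059238 + p_d*0.000000] = 20.181921
  V(2,+2) = exp(-r*dt) * [p_u*74.933380 + p_m*44.223138 + p_d*19.059238] = 45.098359
  V(1,-1) = exp(-r*dt) * [p_u*3.272316 + p_m*0.000000 + p_d*0.000000] = 0.561830
  V(1,+0) = exp(-r*dt) * [p_u*20.181921 + p_m*3.272316 + p_d*0.000000] = 5.626529
  V(1,+1) = exp(-r*dt) * [p_u*45.098359 + p_m*20.181921 + p_d*3.272316] = 21.592652
  V(0,+0) = exp(-r*dt) * [p_u*21.592652 + p_m*5.626529 + p_d*0.561830] = 7.512856


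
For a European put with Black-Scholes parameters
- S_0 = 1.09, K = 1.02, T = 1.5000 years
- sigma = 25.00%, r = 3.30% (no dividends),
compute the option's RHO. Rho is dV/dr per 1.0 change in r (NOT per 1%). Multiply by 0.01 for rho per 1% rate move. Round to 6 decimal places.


d1 = 0.5315394994; d2 = 0.2253532815
phi(d1) = 0.3463845680; exp(-qT) = 1.0000000000; exp(-rT) = 0.9517051581
N(-d2) = 0.4108522264
Rho = -K*T*exp(-rT)*N(-d2) = -1.0200 * 1.5000 * 0.9517051581 * 0.4108522264 = -0.598246

Answer: Rho = -0.598246


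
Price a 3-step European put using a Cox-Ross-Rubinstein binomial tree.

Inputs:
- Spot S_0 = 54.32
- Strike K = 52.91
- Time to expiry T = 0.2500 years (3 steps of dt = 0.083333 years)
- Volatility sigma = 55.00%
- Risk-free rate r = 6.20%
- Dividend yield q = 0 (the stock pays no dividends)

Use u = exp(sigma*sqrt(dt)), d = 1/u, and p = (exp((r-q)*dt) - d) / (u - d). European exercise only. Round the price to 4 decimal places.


dt = T/N = 0.083333
u = exp(sigma*sqrt(dt)) = 1.172070; d = 1/u = 0.853191
p = (exp((r-q)*dt) - d) / (u - d) = 0.476635
Discount per step: exp(-r*dt) = 0.994847
Stock lattice S(k, i) with i counting down-moves:
  k=0: S(0,0) = 54.3200
  k=1: S(1,0) = 63.6668; S(1,1) = 46.3454
  k=2: S(2,0) = 74.6220; S(2,1) = 54.3200; S(2,2) = 39.5415
  k=3: S(3,0) = 87.4622; S(3,1) = 63.6668; S(3,2) = 46.3454; S(3,3) = 33.7364
Terminal payoffs V(N, i) = max(K - S_T, 0):
  V(3,0) = 0.000000; V(3,1) = 0.000000; V(3,2) = 6.564641; V(3,3) = 19.173562
Backward induction: V(k, i) = exp(-r*dt) * [p * V(k+1, i) + (1-p) * V(k+1, i+1)].
  V(2,0) = exp(-r*dt) * [p*0.000000 + (1-p)*0.000000] = 0.000000
  V(2,1) = exp(-r*dt) * [p*0.000000 + (1-p)*6.564641] = 3.417999
  V(2,2) = exp(-r*dt) * [p*6.564641 + (1-p)*19.173562] = 13.095873
  V(1,0) = exp(-r*dt) * [p*0.000000 + (1-p)*3.417999] = 1.779643
  V(1,1) = exp(-r*dt) * [p*3.417999 + (1-p)*13.095873] = 8.439344
  V(0,0) = exp(-r*dt) * [p*1.779643 + (1-p)*8.439344] = 5.237965

Answer: Price = V(0,0) = 5.2380


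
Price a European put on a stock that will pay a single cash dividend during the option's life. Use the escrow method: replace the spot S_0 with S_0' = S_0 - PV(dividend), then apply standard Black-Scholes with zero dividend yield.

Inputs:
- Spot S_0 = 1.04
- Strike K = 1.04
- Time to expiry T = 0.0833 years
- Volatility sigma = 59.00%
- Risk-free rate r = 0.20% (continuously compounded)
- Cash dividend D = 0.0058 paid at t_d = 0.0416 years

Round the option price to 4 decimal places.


Answer: Price = 0.0732

Derivation:
PV(D) = D * exp(-r * t_d) = 0.0058 * 0.99991680 = 0.00579952
S_0' = S_0 - PV(D) = 1.0400 - 0.00579952 = 1.03420048
d1 = (ln(S_0'/K) + (r + sigma^2/2)*T) / (sigma*sqrt(T)) = 0.05328090
d2 = d1 - sigma*sqrt(T) = -0.11700336
exp(-rT) = 0.99983341
N(-d1) = 0.47875405; N(-d2) = 0.54657130
P = K * exp(-rT) * N(-d2) - S_0' * N(-d1) = 1.0400 * 0.99983341 * 0.54657130 - 1.03420048 * 0.47875405 = 0.0732


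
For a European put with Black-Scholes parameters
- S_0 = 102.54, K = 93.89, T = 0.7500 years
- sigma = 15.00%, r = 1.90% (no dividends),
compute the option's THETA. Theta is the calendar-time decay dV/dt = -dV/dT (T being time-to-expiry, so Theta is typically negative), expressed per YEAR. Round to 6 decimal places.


Answer: Theta = -2.049213

Derivation:
d1 = 0.8530664466; d2 = 0.7231626361
phi(d1) = 0.2772599641; exp(-qT) = 1.0000000000; exp(-rT) = 0.9858510507
Theta = -S*exp(-qT)*phi(d1)*sigma/(2*sqrt(T)) + r*K*exp(-rT)*N(-d2) - q*S*exp(-qT)*N(-d1)
N(-d1) = 0.1968112286; N(-d2) = 0.2347899856; sqrt(T) = 0.8660254038
Term 1 = -102.5400 * 1.0000000000 * 0.2772599641 * 0.1500 / (2 * 0.8660254038) = -2.4621307234
Term 2 = 0.0190 * 93.8900 * 0.9858510507 * 0.2347899856 = 0.4129179978
Term 3 = 0 (no dividend yield, q = 0)
Theta = -2.4621307234 + (0.4129179978) + (0.0000000000) = -2.049213


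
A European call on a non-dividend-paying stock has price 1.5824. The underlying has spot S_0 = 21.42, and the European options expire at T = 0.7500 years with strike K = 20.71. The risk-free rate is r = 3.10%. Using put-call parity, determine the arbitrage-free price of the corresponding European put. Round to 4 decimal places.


Put-call parity: C - P = S_0 * exp(-qT) - K * exp(-rT).
S_0 * exp(-qT) = 21.4200 * 1.00000000 = 21.42000000
K * exp(-rT) = 20.7100 * 0.97701820 = 20.23404689
P = C - S*exp(-qT) + K*exp(-rT)
P = 1.5824 - 21.42000000 + 20.23404689 = 0.3964

Answer: Put price = 0.3964


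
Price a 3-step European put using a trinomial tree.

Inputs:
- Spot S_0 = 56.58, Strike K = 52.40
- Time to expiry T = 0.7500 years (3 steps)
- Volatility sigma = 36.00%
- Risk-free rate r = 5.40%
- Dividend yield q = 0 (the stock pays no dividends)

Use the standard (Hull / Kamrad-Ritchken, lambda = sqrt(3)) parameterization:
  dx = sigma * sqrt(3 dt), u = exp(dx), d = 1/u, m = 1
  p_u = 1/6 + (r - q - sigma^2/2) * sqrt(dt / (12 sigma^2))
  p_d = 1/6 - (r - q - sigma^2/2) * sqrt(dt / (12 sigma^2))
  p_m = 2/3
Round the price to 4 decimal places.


Answer: Price = V(0,0) = 3.9374

Derivation:
dt = T/N = 0.250000; dx = sigma*sqrt(3*dt) = 0.311769
u = exp(dx) = 1.365839; d = 1/u = 0.732151
p_u = 0.162337, p_m = 0.666667, p_d = 0.170997
Discount per step: exp(-r*dt) = 0.986591
Stock lattice S(k, j) with j the centered position index:
  k=0: S(0,+0) = 56.5800
  k=1: S(1,-1) = 41.4251; S(1,+0) = 56.5800; S(1,+1) = 77.2792
  k=2: S(2,-2) = 30.3294; S(2,-1) = 41.4251; S(2,+0) = 56.5800; S(2,+1) = 77.2792; S(2,+2) = 105.5510
  k=3: S(3,-3) = 22.2057; S(3,-2) = 30.3294; S(3,-1) = 41.4251; S(3,+0) = 56.5800; S(3,+1) = 77.2792; S(3,+2) = 105.5510; S(3,+3) = 144.1657
Terminal payoffs V(N, j) = max(K - S_T, 0):
  V(3,-3) = 30.194320; V(3,-2) = 22.070608; V(3,-1) = 10.974923; V(3,+0) = 0.000000; V(3,+1) = 0.000000; V(3,+2) = 0.000000; V(3,+3) = 0.000000
Backward induction: V(k, j) = exp(-r*dt) * [p_u * V(k+1, j+1) + p_m * V(k+1, j) + p_d * V(k+1, j-1)]
  V(2,-2) = exp(-r*dt) * [p_u*10.974923 + p_m*22.070608 + p_d*30.194320] = 21.368077
  V(2,-1) = exp(-r*dt) * [p_u*0.000000 + p_m*10.974923 + p_d*22.070608] = 10.941901
  V(2,+0) = exp(-r*dt) * [p_u*0.000000 + p_m*0.000000 + p_d*10.974923] = 1.851512
  V(2,+1) = exp(-r*dt) * [p_u*0.000000 + p_m*0.000000 + p_d*0.000000] = 0.000000
  V(2,+2) = exp(-r*dt) * [p_u*0.000000 + p_m*0.000000 + p_d*0.000000] = 0.000000
  V(1,-1) = exp(-r*dt) * [p_u*1.851512 + p_m*10.941901 + p_d*21.368077] = 11.098200
  V(1,+0) = exp(-r*dt) * [p_u*0.000000 + p_m*1.851512 + p_d*10.941901] = 3.063730
  V(1,+1) = exp(-r*dt) * [p_u*0.000000 + p_m*0.000000 + p_d*1.851512] = 0.312357
  V(0,+0) = exp(-r*dt) * [p_u*0.312357 + p_m*3.063730 + p_d*11.098200] = 3.937435


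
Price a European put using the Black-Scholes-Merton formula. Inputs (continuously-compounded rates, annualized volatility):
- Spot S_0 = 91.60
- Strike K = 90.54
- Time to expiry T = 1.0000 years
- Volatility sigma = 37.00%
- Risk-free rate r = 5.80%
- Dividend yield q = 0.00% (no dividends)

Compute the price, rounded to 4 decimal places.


Answer: Price = 10.1378

Derivation:
d1 = (ln(S/K) + (r - q + 0.5*sigma^2) * T) / (sigma * sqrt(T)) = 0.37321495
d2 = d1 - sigma * sqrt(T) = 0.00321495
exp(-rT) = 0.94364995; exp(-qT) = 1.00000000
P = K * exp(-rT) * N(-d2) - S_0 * exp(-qT) * N(-d1)
N(-d1) = 0.35449424; N(-d2) = 0.49871742
P = 90.5400 * 0.94364995 * 0.49871742 - 91.6000 * 1.00000000 * 0.35449424 = 10.1378


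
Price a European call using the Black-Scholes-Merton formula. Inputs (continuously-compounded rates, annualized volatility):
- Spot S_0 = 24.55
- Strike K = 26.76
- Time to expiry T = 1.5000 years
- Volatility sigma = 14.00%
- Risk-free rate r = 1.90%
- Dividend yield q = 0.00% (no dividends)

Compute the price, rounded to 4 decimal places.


Answer: Price = 1.0946

Derivation:
d1 = (ln(S/K) + (r - q + 0.5*sigma^2) * T) / (sigma * sqrt(T)) = -0.25075999
d2 = d1 - sigma * sqrt(T) = -0.42222427
exp(-rT) = 0.97190229; exp(-qT) = 1.00000000
C = S_0 * exp(-qT) * N(d1) - K * exp(-rT) * N(d2)
N(d1) = 0.40099984; N(d2) = 0.33643066
C = 24.5500 * 1.00000000 * 0.40099984 - 26.7600 * 0.97190229 * 0.33643066 = 1.0946


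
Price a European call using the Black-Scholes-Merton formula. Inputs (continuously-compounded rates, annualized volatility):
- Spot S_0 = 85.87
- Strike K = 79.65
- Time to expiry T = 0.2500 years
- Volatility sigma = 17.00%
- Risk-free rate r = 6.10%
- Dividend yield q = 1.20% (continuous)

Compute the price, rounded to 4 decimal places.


Answer: Price = 7.7172

Derivation:
d1 = (ln(S/K) + (r - q + 0.5*sigma^2) * T) / (sigma * sqrt(T)) = 1.07123516
d2 = d1 - sigma * sqrt(T) = 0.98623516
exp(-rT) = 0.98486569; exp(-qT) = 0.99700450
C = S_0 * exp(-qT) * N(d1) - K * exp(-rT) * N(d2)
N(d1) = 0.85796815; N(d2) = 0.83799113
C = 85.8700 * 0.99700450 * 0.85796815 - 79.6500 * 0.98486569 * 0.83799113 = 7.7172


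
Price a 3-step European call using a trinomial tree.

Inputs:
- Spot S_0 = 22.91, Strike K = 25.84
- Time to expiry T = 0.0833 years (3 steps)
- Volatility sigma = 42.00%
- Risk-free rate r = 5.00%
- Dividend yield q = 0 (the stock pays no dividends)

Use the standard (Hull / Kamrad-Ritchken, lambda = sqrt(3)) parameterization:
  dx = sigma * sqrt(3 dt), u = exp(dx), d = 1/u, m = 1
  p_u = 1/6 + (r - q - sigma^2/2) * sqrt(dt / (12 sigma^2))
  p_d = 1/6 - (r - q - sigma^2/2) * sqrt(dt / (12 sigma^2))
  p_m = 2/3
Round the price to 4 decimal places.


Answer: Price = V(0,0) = 0.2115

Derivation:
dt = T/N = 0.027767; dx = sigma*sqrt(3*dt) = 0.121219
u = exp(dx) = 1.128872; d = 1/u = 0.885840
p_u = 0.162292, p_m = 0.666667, p_d = 0.171042
Discount per step: exp(-r*dt) = 0.998613
Stock lattice S(k, j) with j the centered position index:
  k=0: S(0,+0) = 22.9100
  k=1: S(1,-1) = 20.2946; S(1,+0) = 22.9100; S(1,+1) = 25.8625
  k=2: S(2,-2) = 17.9778; S(2,-1) = 20.2946; S(2,+0) = 22.9100; S(2,+1) = 25.8625; S(2,+2) = 29.1954
  k=3: S(3,-3) = 15.9254; S(3,-2) = 17.9778; S(3,-1) = 20.2946; S(3,+0) = 22.9100; S(3,+1) = 25.8625; S(3,+2) = 29.1954; S(3,+3) = 32.9579
Terminal payoffs V(N, j) = max(S_T - K, 0):
  V(3,-3) = 0.000000; V(3,-2) = 0.000000; V(3,-1) = 0.000000; V(3,+0) = 0.000000; V(3,+1) = 0.022468; V(3,+2) = 3.355428; V(3,+3) = 7.117914
Backward induction: V(k, j) = exp(-r*dt) * [p_u * V(k+1, j+1) + p_m * V(k+1, j) + p_d * V(k+1, j-1)]
  V(2,-2) = exp(-r*dt) * [p_u*0.000000 + p_m*0.000000 + p_d*0.000000] = 0.000000
  V(2,-1) = exp(-r*dt) * [p_u*0.000000 + p_m*0.000000 + p_d*0.000000] = 0.000000
  V(2,+0) = exp(-r*dt) * [p_u*0.022468 + p_m*0.000000 + p_d*0.000000] = 0.003641
  V(2,+1) = exp(-r*dt) * [p_u*3.355428 + p_m*0.022468 + p_d*0.000000] = 0.558760
  V(2,+2) = exp(-r*dt) * [p_u*7.117914 + p_m*3.355428 + p_d*0.022468] = 3.391261
  V(1,-1) = exp(-r*dt) * [p_u*0.003641 + p_m*0.000000 + p_d*0.000000] = 0.000590
  V(1,+0) = exp(-r*dt) * [p_u*0.558760 + p_m*0.003641 + p_d*0.000000] = 0.092980
  V(1,+1) = exp(-r*dt) * [p_u*3.391261 + p_m*0.558760 + p_d*0.003641] = 0.922221
  V(0,+0) = exp(-r*dt) * [p_u*0.922221 + p_m*0.092980 + p_d*0.000590] = 0.211463


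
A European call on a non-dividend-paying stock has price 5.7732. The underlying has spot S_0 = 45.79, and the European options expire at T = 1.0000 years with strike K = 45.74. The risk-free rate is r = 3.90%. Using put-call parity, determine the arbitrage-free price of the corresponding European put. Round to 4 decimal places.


Answer: Put price = 3.9737

Derivation:
Put-call parity: C - P = S_0 * exp(-qT) - K * exp(-rT).
S_0 * exp(-qT) = 45.7900 * 1.00000000 = 45.79000000
K * exp(-rT) = 45.7400 * 0.96175071 = 43.99047744
P = C - S*exp(-qT) + K*exp(-rT)
P = 5.7732 - 45.79000000 + 43.99047744 = 3.9737


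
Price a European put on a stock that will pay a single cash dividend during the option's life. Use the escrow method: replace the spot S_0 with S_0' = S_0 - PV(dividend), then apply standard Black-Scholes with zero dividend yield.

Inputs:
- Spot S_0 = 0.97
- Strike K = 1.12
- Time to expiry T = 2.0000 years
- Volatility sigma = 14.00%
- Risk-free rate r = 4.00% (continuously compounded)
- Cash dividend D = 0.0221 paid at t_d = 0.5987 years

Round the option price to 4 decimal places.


Answer: Price = 0.1282

Derivation:
PV(D) = D * exp(-r * t_d) = 0.0221 * 0.97633648 = 0.02157704
S_0' = S_0 - PV(D) = 0.9700 - 0.02157704 = 0.94842296
d1 = (ln(S_0'/K) + (r + sigma^2/2)*T) / (sigma*sqrt(T)) = -0.33680202
d2 = d1 - sigma*sqrt(T) = -0.53479192
exp(-rT) = 0.92311635
N(-d1) = 0.63186692; N(-d2) = 0.70360312
P = K * exp(-rT) * N(-d2) - S_0' * N(-d1) = 1.1200 * 0.92311635 * 0.70360312 - 0.94842296 * 0.63186692 = 0.1282


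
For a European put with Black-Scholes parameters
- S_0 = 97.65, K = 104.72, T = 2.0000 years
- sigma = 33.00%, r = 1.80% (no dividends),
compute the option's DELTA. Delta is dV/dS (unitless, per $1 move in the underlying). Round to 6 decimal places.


d1 = 0.1607050918; d2 = -0.3059853838
phi(d1) = 0.3938238320; exp(-qT) = 1.0000000000; exp(-rT) = 0.9646402935
N(-d1) = 0.4361628394
Delta = -exp(-qT) * N(-d1) = -1.0000000000 * 0.4361628394 = -0.436163

Answer: Delta = -0.436163


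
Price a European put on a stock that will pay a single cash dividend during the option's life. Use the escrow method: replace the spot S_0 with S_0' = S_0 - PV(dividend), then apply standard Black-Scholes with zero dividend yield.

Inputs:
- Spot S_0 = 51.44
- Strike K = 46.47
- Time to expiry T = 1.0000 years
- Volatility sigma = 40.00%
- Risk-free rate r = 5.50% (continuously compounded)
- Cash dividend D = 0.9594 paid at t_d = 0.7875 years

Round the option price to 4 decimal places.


PV(D) = D * exp(-r * t_d) = 0.9594 * 0.95761209 = 0.91873304
S_0' = S_0 - PV(D) = 51.4400 - 0.91873304 = 50.52126696
d1 = (ln(S_0'/K) + (r + sigma^2/2)*T) / (sigma*sqrt(T)) = 0.54646858
d2 = d1 - sigma*sqrt(T) = 0.14646858
exp(-rT) = 0.94648515
N(-d1) = 0.29237194; N(-d2) = 0.44177575
P = K * exp(-rT) * N(-d2) - S_0' * N(-d1) = 46.4700 * 0.94648515 * 0.44177575 - 50.52126696 * 0.29237194 = 4.6597

Answer: Price = 4.6597


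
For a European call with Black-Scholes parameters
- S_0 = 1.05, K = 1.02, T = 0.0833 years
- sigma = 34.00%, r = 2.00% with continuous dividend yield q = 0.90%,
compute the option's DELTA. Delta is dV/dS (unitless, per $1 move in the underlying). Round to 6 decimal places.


d1 = 0.3538021740; d2 = 0.2556722602
phi(d1) = 0.3747386151; exp(-qT) = 0.9992505810; exp(-rT) = 0.9983353870
N(d1) = 0.6382564280
Delta = exp(-qT) * N(d1) = 0.9992505810 * 0.6382564280 = 0.637778

Answer: Delta = 0.637778


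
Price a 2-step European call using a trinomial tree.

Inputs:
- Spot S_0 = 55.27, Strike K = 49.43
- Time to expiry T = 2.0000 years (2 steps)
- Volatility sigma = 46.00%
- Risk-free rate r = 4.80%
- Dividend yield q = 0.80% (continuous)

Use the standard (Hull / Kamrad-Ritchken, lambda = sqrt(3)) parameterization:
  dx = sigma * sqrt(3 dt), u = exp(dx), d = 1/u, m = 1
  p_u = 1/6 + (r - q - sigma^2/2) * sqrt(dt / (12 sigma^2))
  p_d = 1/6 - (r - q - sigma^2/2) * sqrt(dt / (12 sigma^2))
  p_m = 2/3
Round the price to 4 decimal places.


dt = T/N = 1.000000; dx = sigma*sqrt(3*dt) = 0.796743
u = exp(dx) = 2.218305; d = 1/u = 0.450795
p_u = 0.125374, p_m = 0.666667, p_d = 0.207960
Discount per step: exp(-r*dt) = 0.953134
Stock lattice S(k, j) with j the centered position index:
  k=0: S(0,+0) = 55.2700
  k=1: S(1,-1) = 24.9154; S(1,+0) = 55.2700; S(1,+1) = 122.6057
  k=2: S(2,-2) = 11.2317; S(2,-1) = 24.9154; S(2,+0) = 55.2700; S(2,+1) = 122.6057; S(2,+2) = 271.9769
Terminal payoffs V(N, j) = max(S_T - K, 0):
  V(2,-2) = 0.000000; V(2,-1) = 0.000000; V(2,+0) = 5.840000; V(2,+1) = 73.175715; V(2,+2) = 222.546865
Backward induction: V(k, j) = exp(-r*dt) * [p_u * V(k+1, j+1) + p_m * V(k+1, j) + p_d * V(k+1, j-1)]
  V(1,-1) = exp(-r*dt) * [p_u*5.840000 + p_m*0.000000 + p_d*0.000000] = 0.697867
  V(1,+0) = exp(-r*dt) * [p_u*73.175715 + p_m*5.840000 + p_d*0.000000] = 12.455204
  V(1,+1) = exp(-r*dt) * [p_u*222.546865 + p_m*73.175715 + p_d*5.840000] = 74.248922
  V(0,+0) = exp(-r*dt) * [p_u*74.248922 + p_m*12.455204 + p_d*0.697867] = 16.925225

Answer: Price = V(0,0) = 16.9252


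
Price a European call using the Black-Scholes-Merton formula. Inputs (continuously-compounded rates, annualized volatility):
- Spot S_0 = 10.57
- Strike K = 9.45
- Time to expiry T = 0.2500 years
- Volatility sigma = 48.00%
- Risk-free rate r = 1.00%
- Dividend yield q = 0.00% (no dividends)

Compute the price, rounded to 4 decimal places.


d1 = (ln(S/K) + (r - q + 0.5*sigma^2) * T) / (sigma * sqrt(T)) = 0.59710441
d2 = d1 - sigma * sqrt(T) = 0.35710441
exp(-rT) = 0.99750312; exp(-qT) = 1.00000000
C = S_0 * exp(-qT) * N(d1) - K * exp(-rT) * N(d2)
N(d1) = 0.72478116; N(d2) = 0.63949318
C = 10.5700 * 1.00000000 * 0.72478116 - 9.4500 * 0.99750312 * 0.63949318 = 1.6328

Answer: Price = 1.6328


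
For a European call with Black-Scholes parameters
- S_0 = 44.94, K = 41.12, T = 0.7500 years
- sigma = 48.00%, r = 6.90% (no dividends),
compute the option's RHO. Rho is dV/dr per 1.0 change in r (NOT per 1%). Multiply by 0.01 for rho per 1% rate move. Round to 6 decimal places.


Answer: Rho = 16.160821

Derivation:
d1 = 0.5460377871; d2 = 0.1303455932
phi(d1) = 0.3436893212; exp(-qT) = 1.0000000000; exp(-rT) = 0.9495662287
N(d2) = 0.5518534952
Rho = K*T*exp(-rT)*N(d2) = 41.1200 * 0.7500 * 0.9495662287 * 0.5518534952 = 16.160821


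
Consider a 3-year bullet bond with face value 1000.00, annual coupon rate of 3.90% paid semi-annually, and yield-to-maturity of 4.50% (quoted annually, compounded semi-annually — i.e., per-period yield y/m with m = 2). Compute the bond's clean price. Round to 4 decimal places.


Answer: Price = 983.3366

Derivation:
Coupon per period c = face * coupon_rate / m = 19.500000
Periods per year m = 2; per-period yield y/m = 0.022500
Number of cashflows N = 6
Cashflows (t years, CF_t, discount factor 1/(1+y/m)^(m*t), PV):
  t = 0.5000: CF_t = 19.500000, DF = 0.977995, PV = 19.070905
  t = 1.0000: CF_t = 19.500000, DF = 0.956474, PV = 18.651251
  t = 1.5000: CF_t = 19.500000, DF = 0.935427, PV = 18.240833
  t = 2.0000: CF_t = 19.500000, DF = 0.914843, PV = 17.839445
  t = 2.5000: CF_t = 19.500000, DF = 0.894712, PV = 17.446890
  t = 3.0000: CF_t = 1019.500000, DF = 0.875024, PV = 892.087245
Price P = sum_t PV_t = 983.336570


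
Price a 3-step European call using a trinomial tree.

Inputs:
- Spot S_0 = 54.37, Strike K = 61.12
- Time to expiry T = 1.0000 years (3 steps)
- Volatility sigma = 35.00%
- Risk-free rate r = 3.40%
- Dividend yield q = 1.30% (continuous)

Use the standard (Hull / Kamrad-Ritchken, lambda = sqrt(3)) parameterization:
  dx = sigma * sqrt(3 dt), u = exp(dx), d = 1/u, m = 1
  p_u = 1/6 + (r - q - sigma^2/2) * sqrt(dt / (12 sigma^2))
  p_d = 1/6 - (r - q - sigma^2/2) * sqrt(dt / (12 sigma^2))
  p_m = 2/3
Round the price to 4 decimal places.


Answer: Price = V(0,0) = 5.5627

Derivation:
dt = T/N = 0.333333; dx = sigma*sqrt(3*dt) = 0.350000
u = exp(dx) = 1.419068; d = 1/u = 0.704688
p_u = 0.147500, p_m = 0.666667, p_d = 0.185833
Discount per step: exp(-r*dt) = 0.988731
Stock lattice S(k, j) with j the centered position index:
  k=0: S(0,+0) = 54.3700
  k=1: S(1,-1) = 38.3139; S(1,+0) = 54.3700; S(1,+1) = 77.1547
  k=2: S(2,-2) = 26.9993; S(2,-1) = 38.3139; S(2,+0) = 54.3700; S(2,+1) = 77.1547; S(2,+2) = 109.4877
  k=3: S(3,-3) = 19.0261; S(3,-2) = 26.9993; S(3,-1) = 38.3139; S(3,+0) = 54.3700; S(3,+1) = 77.1547; S(3,+2) = 109.4877; S(3,+3) = 155.3705
Terminal payoffs V(N, j) = max(S_T - K, 0):
  V(3,-3) = 0.000000; V(3,-2) = 0.000000; V(3,-1) = 0.000000; V(3,+0) = 0.000000; V(3,+1) = 16.034703; V(3,+2) = 48.367735; V(3,+3) = 94.250491
Backward induction: V(k, j) = exp(-r*dt) * [p_u * V(k+1, j+1) + p_m * V(k+1, j) + p_d * V(k+1, j-1)]
  V(2,-2) = exp(-r*dt) * [p_u*0.000000 + p_m*0.000000 + p_d*0.000000] = 0.000000
  V(2,-1) = exp(-r*dt) * [p_u*0.000000 + p_m*0.000000 + p_d*0.000000] = 0.000000
  V(2,+0) = exp(-r*dt) * [p_u*16.034703 + p_m*0.000000 + p_d*0.000000] = 2.338465
  V(2,+1) = exp(-r*dt) * [p_u*48.367735 + p_m*16.034703 + p_d*0.000000] = 17.623177
  V(2,+2) = exp(-r*dt) * [p_u*94.250491 + p_m*48.367735 + p_d*16.034703] = 48.573258
  V(1,-1) = exp(-r*dt) * [p_u*2.338465 + p_m*0.000000 + p_d*0.000000] = 0.341037
  V(1,+0) = exp(-r*dt) * [p_u*17.623177 + p_m*2.338465 + p_d*0.000000] = 4.111533
  V(1,+1) = exp(-r*dt) * [p_u*48.573258 + p_m*17.623177 + p_d*2.338465] = 19.129867
  V(0,+0) = exp(-r*dt) * [p_u*19.129867 + p_m*4.111533 + p_d*0.341037] = 5.562651


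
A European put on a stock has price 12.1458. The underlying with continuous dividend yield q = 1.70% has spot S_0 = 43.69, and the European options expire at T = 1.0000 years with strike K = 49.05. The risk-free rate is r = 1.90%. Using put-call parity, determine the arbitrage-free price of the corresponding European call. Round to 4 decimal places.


Answer: Call price = 6.9725

Derivation:
Put-call parity: C - P = S_0 * exp(-qT) - K * exp(-rT).
S_0 * exp(-qT) = 43.6900 * 0.98314368 = 42.95354758
K * exp(-rT) = 49.0500 * 0.98117936 = 48.12684772
C = P + S*exp(-qT) - K*exp(-rT)
C = 12.1458 + 42.95354758 - 48.12684772 = 6.9725


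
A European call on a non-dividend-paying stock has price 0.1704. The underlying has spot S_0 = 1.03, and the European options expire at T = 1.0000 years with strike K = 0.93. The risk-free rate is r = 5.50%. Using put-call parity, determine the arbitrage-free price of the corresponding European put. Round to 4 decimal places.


Put-call parity: C - P = S_0 * exp(-qT) - K * exp(-rT).
S_0 * exp(-qT) = 1.0300 * 1.00000000 = 1.03000000
K * exp(-rT) = 0.9300 * 0.94648515 = 0.88023119
P = C - S*exp(-qT) + K*exp(-rT)
P = 0.1704 - 1.03000000 + 0.88023119 = 0.0206

Answer: Put price = 0.0206


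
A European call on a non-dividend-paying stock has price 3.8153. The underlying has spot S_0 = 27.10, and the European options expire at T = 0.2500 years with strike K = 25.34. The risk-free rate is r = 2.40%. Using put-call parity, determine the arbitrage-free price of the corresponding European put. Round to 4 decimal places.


Answer: Put price = 1.9037

Derivation:
Put-call parity: C - P = S_0 * exp(-qT) - K * exp(-rT).
S_0 * exp(-qT) = 27.1000 * 1.00000000 = 27.10000000
K * exp(-rT) = 25.3400 * 0.99401796 = 25.18841521
P = C - S*exp(-qT) + K*exp(-rT)
P = 3.8153 - 27.10000000 + 25.18841521 = 1.9037


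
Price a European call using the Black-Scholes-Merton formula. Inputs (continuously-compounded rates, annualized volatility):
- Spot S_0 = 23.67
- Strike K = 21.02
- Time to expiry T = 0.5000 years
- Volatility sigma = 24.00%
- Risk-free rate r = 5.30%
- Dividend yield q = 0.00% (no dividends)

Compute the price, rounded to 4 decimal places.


Answer: Price = 3.6054

Derivation:
d1 = (ln(S/K) + (r - q + 0.5*sigma^2) * T) / (sigma * sqrt(T)) = 0.94065271
d2 = d1 - sigma * sqrt(T) = 0.77094708
exp(-rT) = 0.97384804; exp(-qT) = 1.00000000
C = S_0 * exp(-qT) * N(d1) - K * exp(-rT) * N(d2)
N(d1) = 0.82655857; N(d2) = 0.77963085
C = 23.6700 * 1.00000000 * 0.82655857 - 21.0200 * 0.97384804 * 0.77963085 = 3.6054


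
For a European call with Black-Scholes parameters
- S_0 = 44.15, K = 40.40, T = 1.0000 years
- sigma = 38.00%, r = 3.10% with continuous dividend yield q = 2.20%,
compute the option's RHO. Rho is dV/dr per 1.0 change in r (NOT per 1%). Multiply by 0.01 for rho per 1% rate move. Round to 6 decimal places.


d1 = 0.4472714265; d2 = 0.0672714265
phi(d1) = 0.3609685666; exp(-qT) = 0.9782402351; exp(-rT) = 0.9694755731
N(d2) = 0.5268171882
Rho = K*T*exp(-rT)*N(d2) = 40.4000 * 1.0000 * 0.9694755731 * 0.5268171882 = 20.633750

Answer: Rho = 20.633750


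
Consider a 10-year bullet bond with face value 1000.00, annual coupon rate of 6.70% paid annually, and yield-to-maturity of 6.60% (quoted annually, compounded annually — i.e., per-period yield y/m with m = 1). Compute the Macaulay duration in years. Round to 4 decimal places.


Answer: Macaulay duration = 7.6087 years

Derivation:
Coupon per period c = face * coupon_rate / m = 67.000000
Periods per year m = 1; per-period yield y/m = 0.066000
Number of cashflows N = 10
Cashflows (t years, CF_t, discount factor 1/(1+y/m)^(m*t), PV):
  t = 1.0000: CF_t = 67.000000, DF = 0.938086, PV = 62.851782
  t = 2.0000: CF_t = 67.000000, DF = 0.880006, PV = 58.960396
  t = 3.0000: CF_t = 67.000000, DF = 0.825521, PV = 55.309940
  t = 4.0000: CF_t = 67.000000, DF = 0.774410, PV = 51.885497
  t = 5.0000: CF_t = 67.000000, DF = 0.726464, PV = 48.673074
  t = 6.0000: CF_t = 67.000000, DF = 0.681486, PV = 45.659544
  t = 7.0000: CF_t = 67.000000, DF = 0.639292, PV = 42.832593
  t = 8.0000: CF_t = 67.000000, DF = 0.599711, PV = 40.180669
  t = 9.0000: CF_t = 67.000000, DF = 0.562581, PV = 37.692935
  t = 10.0000: CF_t = 1067.000000, DF = 0.527750, PV = 563.108875
Price P = sum_t PV_t = 1007.155308
Macaulay numerator sum_t t * PV_t:
  t * PV_t at t = 1.0000: 62.851782
  t * PV_t at t = 2.0000: 117.920792
  t * PV_t at t = 3.0000: 165.929820
  t * PV_t at t = 4.0000: 207.541989
  t * PV_t at t = 5.0000: 243.365372
  t * PV_t at t = 6.0000: 273.957267
  t * PV_t at t = 7.0000: 299.828153
  t * PV_t at t = 8.0000: 321.445353
  t * PV_t at t = 9.0000: 339.236419
  t * PV_t at t = 10.0000: 5631.088754
Macaulay duration D = (sum_t t * PV_t) / P = 7663.165703 / 1007.155308 = 7.608723


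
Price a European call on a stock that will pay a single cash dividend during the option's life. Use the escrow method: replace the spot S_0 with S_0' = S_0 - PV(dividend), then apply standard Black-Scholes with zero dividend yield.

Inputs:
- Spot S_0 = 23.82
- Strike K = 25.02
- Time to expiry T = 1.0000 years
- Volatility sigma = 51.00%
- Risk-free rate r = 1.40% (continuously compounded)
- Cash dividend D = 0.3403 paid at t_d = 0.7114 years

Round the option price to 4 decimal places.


Answer: Price = 4.2739

Derivation:
PV(D) = D * exp(-r * t_d) = 0.3403 * 0.99008983 = 0.33692757
S_0' = S_0 - PV(D) = 23.8200 - 0.33692757 = 23.48307243
d1 = (ln(S_0'/K) + (r + sigma^2/2)*T) / (sigma*sqrt(T)) = 0.15814575
d2 = d1 - sigma*sqrt(T) = -0.35185425
exp(-rT) = 0.98609754
N(d1) = 0.56282903; N(d2) = 0.36247379
C = S_0' * N(d1) - K * exp(-rT) * N(d2) = 23.48307243 * 0.56282903 - 25.0200 * 0.98609754 * 0.36247379 = 4.2739


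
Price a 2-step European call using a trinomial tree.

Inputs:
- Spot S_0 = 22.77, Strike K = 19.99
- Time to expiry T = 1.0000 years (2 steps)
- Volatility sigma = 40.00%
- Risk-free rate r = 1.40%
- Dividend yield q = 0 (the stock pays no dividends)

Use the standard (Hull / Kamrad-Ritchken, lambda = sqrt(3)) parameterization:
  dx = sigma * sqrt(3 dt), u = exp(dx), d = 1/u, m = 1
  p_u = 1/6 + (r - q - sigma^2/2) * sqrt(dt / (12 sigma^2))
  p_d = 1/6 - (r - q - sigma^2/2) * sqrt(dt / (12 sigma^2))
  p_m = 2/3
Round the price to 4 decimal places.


dt = T/N = 0.500000; dx = sigma*sqrt(3*dt) = 0.489898
u = exp(dx) = 1.632150; d = 1/u = 0.612689
p_u = 0.132986, p_m = 0.666667, p_d = 0.200347
Discount per step: exp(-r*dt) = 0.993024
Stock lattice S(k, j) with j the centered position index:
  k=0: S(0,+0) = 22.7700
  k=1: S(1,-1) = 13.9509; S(1,+0) = 22.7700; S(1,+1) = 37.1640
  k=2: S(2,-2) = 8.5476; S(2,-1) = 13.9509; S(2,+0) = 22.7700; S(2,+1) = 37.1640; S(2,+2) = 60.6573
Terminal payoffs V(N, j) = max(S_T - K, 0):
  V(2,-2) = 0.000000; V(2,-1) = 0.000000; V(2,+0) = 2.780000; V(2,+1) = 17.174047; V(2,+2) = 40.667287
Backward induction: V(k, j) = exp(-r*dt) * [p_u * V(k+1, j+1) + p_m * V(k+1, j) + p_d * V(k+1, j-1)]
  V(1,-1) = exp(-r*dt) * [p_u*2.780000 + p_m*0.000000 + p_d*0.000000] = 0.367123
  V(1,+0) = exp(-r*dt) * [p_u*17.174047 + p_m*2.780000 + p_d*0.000000] = 4.108385
  V(1,+1) = exp(-r*dt) * [p_u*40.667287 + p_m*17.174047 + p_d*2.780000] = 17.293041
  V(0,+0) = exp(-r*dt) * [p_u*17.293041 + p_m*4.108385 + p_d*0.367123] = 5.076550

Answer: Price = V(0,0) = 5.0766


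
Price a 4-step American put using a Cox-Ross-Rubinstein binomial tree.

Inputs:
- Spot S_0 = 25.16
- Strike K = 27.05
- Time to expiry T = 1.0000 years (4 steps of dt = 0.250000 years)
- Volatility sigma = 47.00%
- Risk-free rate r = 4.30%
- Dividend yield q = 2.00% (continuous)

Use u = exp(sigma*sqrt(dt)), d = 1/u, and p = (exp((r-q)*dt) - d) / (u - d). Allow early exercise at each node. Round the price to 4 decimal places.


Answer: Price = V(0,0) = 5.5192

Derivation:
dt = T/N = 0.250000
u = exp(sigma*sqrt(dt)) = 1.264909; d = 1/u = 0.790571
p = (exp((r-q)*dt) - d) / (u - d) = 0.453676
Discount per step: exp(-r*dt) = 0.989308
Stock lattice S(k, i) with i counting down-moves:
  k=0: S(0,0) = 25.1600
  k=1: S(1,0) = 31.8251; S(1,1) = 19.8908
  k=2: S(2,0) = 40.2559; S(2,1) = 25.1600; S(2,2) = 15.7251
  k=3: S(3,0) = 50.9200; S(3,1) = 31.8251; S(3,2) = 19.8908; S(3,3) = 12.4318
  k=4: S(4,0) = 64.4091; S(4,1) = 40.2559; S(4,2) = 25.1600; S(4,3) = 15.7251; S(4,4) = 9.8282
Terminal payoffs V(N, i) = max(K - S_T, 0):
  V(4,0) = 0.000000; V(4,1) = 0.000000; V(4,2) = 1.890000; V(4,3) = 11.324943; V(4,4) = 17.221804
Backward induction: V(k, i) = exp(-r*dt) * [p * V(k+1, i) + (1-p) * V(k+1, i+1)]; then take max(V_cont, immediate exercise) for American.
  V(3,0) = exp(-r*dt) * [p*0.000000 + (1-p)*0.000000] = 0.000000; exercise = 0.000000; V(3,0) = max -> 0.000000
  V(3,1) = exp(-r*dt) * [p*0.000000 + (1-p)*1.890000] = 1.021512; exercise = 0.000000; V(3,1) = max -> 1.021512
  V(3,2) = exp(-r*dt) * [p*1.890000 + (1-p)*11.324943] = 6.969213; exercise = 7.159237; V(3,2) = max -> 7.159237
  V(3,3) = exp(-r*dt) * [p*11.324943 + (1-p)*17.221804] = 14.391002; exercise = 14.618228; V(3,3) = max -> 14.618228
  V(2,0) = exp(-r*dt) * [p*0.000000 + (1-p)*1.021512] = 0.552109; exercise = 0.000000; V(2,0) = max -> 0.552109
  V(2,1) = exp(-r*dt) * [p*1.021512 + (1-p)*7.159237] = 4.327923; exercise = 1.890000; V(2,1) = max -> 4.327923
  V(2,2) = exp(-r*dt) * [p*7.159237 + (1-p)*14.618228] = 11.114142; exercise = 11.324943; V(2,2) = max -> 11.324943
  V(1,0) = exp(-r*dt) * [p*0.552109 + (1-p)*4.327923] = 2.586967; exercise = 0.000000; V(1,0) = max -> 2.586967
  V(1,1) = exp(-r*dt) * [p*4.327923 + (1-p)*11.324943] = 8.063414; exercise = 7.159237; V(1,1) = max -> 8.063414
  V(0,0) = exp(-r*dt) * [p*2.586967 + (1-p)*8.063414] = 5.519230; exercise = 1.890000; V(0,0) = max -> 5.519230
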